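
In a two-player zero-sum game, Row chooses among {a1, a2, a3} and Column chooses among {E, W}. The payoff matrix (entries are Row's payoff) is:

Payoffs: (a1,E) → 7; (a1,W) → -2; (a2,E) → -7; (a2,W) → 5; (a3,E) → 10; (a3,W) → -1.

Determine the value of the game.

Row minima: a1 → -2, a2 → -7, a3 → -1; maximin = -1.
Column maxima: E → 10, W → 5; minimax = 5.
-1 ≠ 5, so there is no saddle point; optimal play is mixed.
a1 is strictly dominated by a3, so Row never plays it.
On the remaining 2×2 (a2, a3 vs E, W):
Let Row play a2 with probability p. Expected payoff against E: (-7)p + 10(1−p) = −17p + 10; against W: 5p + (-1)(1−p) = 6p − 1.
Setting these equal: −17p + 10 = 6p − 1 ⇒ −23p = -11 ⇒ p = 11/23, and the value is (-17)·(11/23) + 10 = 43/23.
For Column: with q = P(E), equating a2's and a3's payoffs gives −12q + 5 = 11q − 1 ⇒ q = 6/23.

43/23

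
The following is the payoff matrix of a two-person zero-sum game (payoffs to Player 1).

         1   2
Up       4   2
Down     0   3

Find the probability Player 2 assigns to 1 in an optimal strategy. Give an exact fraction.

Row minima: Up → 2, Down → 0; maximin = 2.
Column maxima: 1 → 4, 2 → 3; minimax = 3.
2 ≠ 3, so there is no saddle point; optimal play is mixed.
Let Player 1 play Up with probability p. Expected payoff against 1: 4p + 0(1−p) = 4p; against 2: 2p + 3(1−p) = −p + 3.
Setting these equal: 4p = −p + 3 ⇒ 5p = 3 ⇒ p = 3/5, and the value is (4)·(3/5) = 12/5.
For Player 2: with q = P(1), equating Up's and Down's payoffs gives 2q + 2 = −3q + 3 ⇒ q = 1/5.

1/5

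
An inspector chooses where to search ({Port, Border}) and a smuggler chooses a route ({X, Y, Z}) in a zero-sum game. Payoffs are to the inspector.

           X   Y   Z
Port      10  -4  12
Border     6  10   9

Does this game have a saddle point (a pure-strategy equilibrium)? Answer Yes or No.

Row minima: Port → -4, Border → 6; maximin = 6.
Column maxima: X → 10, Y → 10, Z → 12; minimax = 10.
6 ≠ 10, so no pure-strategy equilibrium exists.

No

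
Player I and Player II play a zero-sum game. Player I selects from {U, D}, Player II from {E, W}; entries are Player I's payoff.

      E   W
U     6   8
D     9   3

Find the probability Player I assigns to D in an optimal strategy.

Row minima: U → 6, D → 3; maximin = 6.
Column maxima: E → 9, W → 8; minimax = 8.
6 ≠ 8, so there is no saddle point; optimal play is mixed.
Let Player I play U with probability p. Expected payoff against E: 6p + 9(1−p) = −3p + 9; against W: 8p + 3(1−p) = 5p + 3.
Setting these equal: −3p + 9 = 5p + 3 ⇒ −8p = -6 ⇒ p = 3/4, and the value is (-3)·(3/4) + 9 = 27/4.
For Player II: with q = P(E), equating U's and D's payoffs gives −2q + 8 = 6q + 3 ⇒ q = 5/8.

1/4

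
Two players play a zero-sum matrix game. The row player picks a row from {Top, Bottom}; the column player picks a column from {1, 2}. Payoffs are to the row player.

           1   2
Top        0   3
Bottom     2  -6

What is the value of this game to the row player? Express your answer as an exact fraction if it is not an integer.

6/11

Row minima: Top → 0, Bottom → -6; maximin = 0.
Column maxima: 1 → 2, 2 → 3; minimax = 2.
0 ≠ 2, so there is no saddle point; optimal play is mixed.
Let the row player play Top with probability p. Expected payoff against 1: 0p + 2(1−p) = −2p + 2; against 2: 3p + (-6)(1−p) = 9p − 6.
Setting these equal: −2p + 2 = 9p − 6 ⇒ −11p = -8 ⇒ p = 8/11, and the value is (-2)·(8/11) + 2 = 6/11.
For the column player: with q = P(1), equating Top's and Bottom's payoffs gives −3q + 3 = 8q − 6 ⇒ q = 9/11.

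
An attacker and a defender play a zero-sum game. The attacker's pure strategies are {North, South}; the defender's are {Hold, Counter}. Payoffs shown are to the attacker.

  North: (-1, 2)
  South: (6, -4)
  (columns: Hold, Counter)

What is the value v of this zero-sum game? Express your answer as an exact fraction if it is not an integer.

Row minima: North → -1, South → -4; maximin = -1.
Column maxima: Hold → 6, Counter → 2; minimax = 2.
-1 ≠ 2, so there is no saddle point; optimal play is mixed.
Let the attacker play North with probability p. Expected payoff against Hold: (-1)p + 6(1−p) = −7p + 6; against Counter: 2p + (-4)(1−p) = 6p − 4.
Setting these equal: −7p + 6 = 6p − 4 ⇒ −13p = -10 ⇒ p = 10/13, and the value is (-7)·(10/13) + 6 = 8/13.
For the defender: with q = P(Hold), equating North's and South's payoffs gives −3q + 2 = 10q − 4 ⇒ q = 6/13.

8/13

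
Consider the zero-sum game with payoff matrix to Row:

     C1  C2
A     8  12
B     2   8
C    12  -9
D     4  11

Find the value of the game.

Row minima: A → 8, B → 2, C → -9, D → 4; maximin = 8.
Column maxima: C1 → 12, C2 → 12; minimax = 12.
8 ≠ 12, so there is no saddle point; optimal play is mixed.
B is strictly dominated by A, so Row never plays it.
D is strictly dominated by A, so Row never plays it.
On the remaining 2×2 (A, C vs C1, C2):
Let Row play A with probability p. Expected payoff against C1: 8p + 12(1−p) = −4p + 12; against C2: 12p + (-9)(1−p) = 21p − 9.
Setting these equal: −4p + 12 = 21p − 9 ⇒ −25p = -21 ⇒ p = 21/25, and the value is (-4)·(21/25) + 12 = 216/25.
For Column: with q = P(C1), equating A's and C's payoffs gives −4q + 12 = 21q − 9 ⇒ q = 21/25.

216/25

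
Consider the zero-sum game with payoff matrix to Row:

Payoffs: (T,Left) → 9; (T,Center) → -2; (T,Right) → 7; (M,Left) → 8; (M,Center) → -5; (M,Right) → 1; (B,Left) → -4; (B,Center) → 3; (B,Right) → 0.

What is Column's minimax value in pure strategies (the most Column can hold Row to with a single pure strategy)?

3

Column maxima: Left → 9, Center → 3, Right → 7.
The smallest of these is 3.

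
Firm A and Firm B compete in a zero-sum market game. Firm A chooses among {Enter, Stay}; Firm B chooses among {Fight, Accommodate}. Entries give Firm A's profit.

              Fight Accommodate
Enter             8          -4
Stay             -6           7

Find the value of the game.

32/25

Row minima: Enter → -4, Stay → -6; maximin = -4.
Column maxima: Fight → 8, Accommodate → 7; minimax = 7.
-4 ≠ 7, so there is no saddle point; optimal play is mixed.
Let Firm A play Enter with probability p. Expected payoff against Fight: 8p + (-6)(1−p) = 14p − 6; against Accommodate: (-4)p + 7(1−p) = −11p + 7.
Setting these equal: 14p − 6 = −11p + 7 ⇒ 25p = 13 ⇒ p = 13/25, and the value is (14)·(13/25) − 6 = 32/25.
For Firm B: with q = P(Fight), equating Enter's and Stay's payoffs gives 12q − 4 = −13q + 7 ⇒ q = 11/25.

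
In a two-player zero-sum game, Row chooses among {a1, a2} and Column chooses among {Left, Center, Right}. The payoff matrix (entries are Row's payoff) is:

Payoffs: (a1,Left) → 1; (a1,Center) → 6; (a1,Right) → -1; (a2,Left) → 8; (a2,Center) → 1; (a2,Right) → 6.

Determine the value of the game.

37/12

Row minima: a1 → -1, a2 → 1; maximin = 1.
Column maxima: Left → 8, Center → 6, Right → 6; minimax = 6.
1 ≠ 6, so there is no saddle point; optimal play is mixed.
Left is strictly dominated by Right (it gives Row strictly more in every row), so Column never plays it.
On the remaining 2×2 (a1, a2 vs Center, Right):
Let Row play a1 with probability p. Expected payoff against Center: 6p + 1(1−p) = 5p + 1; against Right: (-1)p + 6(1−p) = −7p + 6.
Setting these equal: 5p + 1 = −7p + 6 ⇒ 12p = 5 ⇒ p = 5/12, and the value is (5)·(5/12) + 1 = 37/12.
For Column: with q = P(Center), equating a1's and a2's payoffs gives 7q − 1 = −5q + 6 ⇒ q = 7/12.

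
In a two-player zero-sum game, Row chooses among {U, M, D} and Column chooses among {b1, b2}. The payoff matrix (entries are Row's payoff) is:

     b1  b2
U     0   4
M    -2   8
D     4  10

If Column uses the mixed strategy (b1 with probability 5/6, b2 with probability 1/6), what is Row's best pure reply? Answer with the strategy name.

Expected payoff of U: (5/6)·0 + (1/6)·4 = 2/3.
Expected payoff of M: (5/6)·(-2) + (1/6)·8 = -1/3.
Expected payoff of D: (5/6)·4 + (1/6)·10 = 5.
The largest is 5, so Row's best response is D.

D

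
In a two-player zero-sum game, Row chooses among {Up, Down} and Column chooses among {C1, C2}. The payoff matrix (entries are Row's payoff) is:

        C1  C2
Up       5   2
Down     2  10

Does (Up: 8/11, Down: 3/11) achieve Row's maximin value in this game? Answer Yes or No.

Yes

Against C1 this mix gives (8/11)·5 + (3/11)·2 = 46/11.
Against C2 this mix gives (8/11)·2 + (3/11)·10 = 46/11.
All of Column's active replies (C1, C2) yield 46/11, and no column does worse for Row. The mix makes Column indifferent and guarantees 46/11, so it is optimal.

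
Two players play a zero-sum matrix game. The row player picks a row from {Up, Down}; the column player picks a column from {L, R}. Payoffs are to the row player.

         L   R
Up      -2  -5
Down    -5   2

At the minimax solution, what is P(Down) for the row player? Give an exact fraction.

Row minima: Up → -5, Down → -5; maximin = -5.
Column maxima: L → -2, R → 2; minimax = -2.
-5 ≠ -2, so there is no saddle point; optimal play is mixed.
Let the row player play Up with probability p. Expected payoff against L: (-2)p + (-5)(1−p) = 3p − 5; against R: (-5)p + 2(1−p) = −7p + 2.
Setting these equal: 3p − 5 = −7p + 2 ⇒ 10p = 7 ⇒ p = 7/10, and the value is (3)·(7/10) − 5 = -29/10.
For the column player: with q = P(L), equating Up's and Down's payoffs gives 3q − 5 = −7q + 2 ⇒ q = 7/10.

3/10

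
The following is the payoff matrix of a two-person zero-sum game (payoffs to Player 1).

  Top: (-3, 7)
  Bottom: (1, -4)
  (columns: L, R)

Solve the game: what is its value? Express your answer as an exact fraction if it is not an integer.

Row minima: Top → -3, Bottom → -4; maximin = -3.
Column maxima: L → 1, R → 7; minimax = 1.
-3 ≠ 1, so there is no saddle point; optimal play is mixed.
Let Player 1 play Top with probability p. Expected payoff against L: (-3)p + 1(1−p) = −4p + 1; against R: 7p + (-4)(1−p) = 11p − 4.
Setting these equal: −4p + 1 = 11p − 4 ⇒ −15p = -5 ⇒ p = 1/3, and the value is (-4)·(1/3) + 1 = -1/3.
For Player 2: with q = P(L), equating Top's and Bottom's payoffs gives −10q + 7 = 5q − 4 ⇒ q = 11/15.

-1/3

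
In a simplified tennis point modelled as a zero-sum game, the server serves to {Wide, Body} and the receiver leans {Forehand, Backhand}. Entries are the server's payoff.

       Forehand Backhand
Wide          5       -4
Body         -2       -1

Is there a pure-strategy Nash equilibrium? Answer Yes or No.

No

Row minima: Wide → -4, Body → -2; maximin = -2.
Column maxima: Forehand → 5, Backhand → -1; minimax = -1.
-2 ≠ -1, so no pure-strategy equilibrium exists.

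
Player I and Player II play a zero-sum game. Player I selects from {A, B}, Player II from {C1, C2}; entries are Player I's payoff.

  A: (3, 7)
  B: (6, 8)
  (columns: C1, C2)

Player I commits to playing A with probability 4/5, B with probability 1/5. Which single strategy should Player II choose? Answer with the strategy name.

C1

If Player II plays C1, Player I's expected payoff is (4/5)·3 + (1/5)·6 = 18/5.
If Player II plays C2, Player I's expected payoff is (4/5)·7 + (1/5)·8 = 36/5.
Player II minimizes Player I's payoff; the smallest is 18/5, so the best response is C1.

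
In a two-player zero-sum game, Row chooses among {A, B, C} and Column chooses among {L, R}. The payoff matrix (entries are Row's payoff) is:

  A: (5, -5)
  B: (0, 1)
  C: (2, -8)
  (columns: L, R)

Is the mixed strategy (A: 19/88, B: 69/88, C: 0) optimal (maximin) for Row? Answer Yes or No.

No

Against L this mix gives (19/88)·5 + (69/88)·0 = 95/88.
Against R this mix gives (19/88)·(-5) + (69/88)·1 = -13/44.
Column will play R, holding Row to -13/44. Shifting weight toward the row that does better against R would raise this floor (the equalizing mix achieves 5/11 against both R and L), so the proposed strategy is not optimal.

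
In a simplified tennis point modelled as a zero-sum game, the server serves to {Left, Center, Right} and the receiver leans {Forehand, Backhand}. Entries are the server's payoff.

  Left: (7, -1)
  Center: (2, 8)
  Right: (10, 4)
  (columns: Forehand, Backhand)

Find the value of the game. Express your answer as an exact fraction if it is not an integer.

Row minima: Left → -1, Center → 2, Right → 4; maximin = 4.
Column maxima: Forehand → 10, Backhand → 8; minimax = 8.
4 ≠ 8, so there is no saddle point; optimal play is mixed.
Left is strictly dominated by Right, so the server never plays it.
On the remaining 2×2 (Center, Right vs Forehand, Backhand):
Let the server play Center with probability p. Expected payoff against Forehand: 2p + 10(1−p) = −8p + 10; against Backhand: 8p + 4(1−p) = 4p + 4.
Setting these equal: −8p + 10 = 4p + 4 ⇒ −12p = -6 ⇒ p = 1/2, and the value is (-8)·(1/2) + 10 = 6.
For the receiver: with q = P(Forehand), equating Center's and Right's payoffs gives −6q + 8 = 6q + 4 ⇒ q = 1/3.

6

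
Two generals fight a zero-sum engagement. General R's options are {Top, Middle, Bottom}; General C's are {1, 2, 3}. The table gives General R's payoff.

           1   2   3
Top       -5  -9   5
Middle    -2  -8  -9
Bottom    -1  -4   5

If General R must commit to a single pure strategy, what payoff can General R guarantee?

Row minima: Top → -9, Middle → -9, Bottom → -4.
The best of these is -4.

-4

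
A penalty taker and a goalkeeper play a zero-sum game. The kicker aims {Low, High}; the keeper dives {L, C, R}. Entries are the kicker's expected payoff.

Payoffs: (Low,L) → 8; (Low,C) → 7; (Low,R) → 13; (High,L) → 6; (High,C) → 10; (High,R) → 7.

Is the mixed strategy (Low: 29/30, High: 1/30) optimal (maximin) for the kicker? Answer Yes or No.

Against L this mix gives (29/30)·8 + (1/30)·6 = 119/15.
Against C this mix gives (29/30)·7 + (1/30)·10 = 71/10.
Against R this mix gives (29/30)·13 + (1/30)·7 = 64/5.
The keeper will play C, holding the kicker to 71/10. Shifting weight toward the row that does better against C would raise this floor (the equalizing mix achieves 38/5 against both C and L), so the proposed strategy is not optimal.

No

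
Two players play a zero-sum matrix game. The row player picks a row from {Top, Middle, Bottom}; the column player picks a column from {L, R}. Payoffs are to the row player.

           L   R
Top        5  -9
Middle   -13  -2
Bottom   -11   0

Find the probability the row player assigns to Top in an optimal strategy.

Row minima: Top → -9, Middle → -13, Bottom → -11; maximin = -9.
Column maxima: L → 5, R → 0; minimax = 0.
-9 ≠ 0, so there is no saddle point; optimal play is mixed.
Middle is strictly dominated by Bottom, so the row player never plays it.
On the remaining 2×2 (Top, Bottom vs L, R):
Let the row player play Top with probability p. Expected payoff against L: 5p + (-11)(1−p) = 16p − 11; against R: (-9)p + 0(1−p) = −9p.
Setting these equal: 16p − 11 = −9p ⇒ 25p = 11 ⇒ p = 11/25, and the value is (16)·(11/25) − 11 = -99/25.
For the column player: with q = P(L), equating Top's and Bottom's payoffs gives 14q − 9 = −11q ⇒ q = 9/25.

11/25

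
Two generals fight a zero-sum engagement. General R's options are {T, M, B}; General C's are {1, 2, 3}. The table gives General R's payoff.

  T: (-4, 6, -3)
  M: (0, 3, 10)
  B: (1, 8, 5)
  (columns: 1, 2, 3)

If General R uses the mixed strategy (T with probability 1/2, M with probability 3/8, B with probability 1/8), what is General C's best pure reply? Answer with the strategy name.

1

If General C plays 1, General R's expected payoff is (1/2)·(-4) + (3/8)·0 + (1/8)·1 = -15/8.
If General C plays 2, General R's expected payoff is (1/2)·6 + (3/8)·3 + (1/8)·8 = 41/8.
If General C plays 3, General R's expected payoff is (1/2)·(-3) + (3/8)·10 + (1/8)·5 = 23/8.
General C minimizes General R's payoff; the smallest is -15/8, so the best response is 1.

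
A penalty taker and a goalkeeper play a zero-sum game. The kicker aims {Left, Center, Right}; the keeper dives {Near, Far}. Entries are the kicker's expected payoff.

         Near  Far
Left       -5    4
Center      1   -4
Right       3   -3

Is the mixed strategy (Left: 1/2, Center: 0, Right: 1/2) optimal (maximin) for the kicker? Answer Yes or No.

No

Against Near this mix gives (1/2)·(-5) + (1/2)·3 = -1.
Against Far this mix gives (1/2)·4 + (1/2)·(-3) = 1/2.
The keeper will play Near, holding the kicker to -1. Shifting weight toward the row that does better against Near would raise this floor (the equalizing mix achieves -1/5 against both Near and Far), so the proposed strategy is not optimal.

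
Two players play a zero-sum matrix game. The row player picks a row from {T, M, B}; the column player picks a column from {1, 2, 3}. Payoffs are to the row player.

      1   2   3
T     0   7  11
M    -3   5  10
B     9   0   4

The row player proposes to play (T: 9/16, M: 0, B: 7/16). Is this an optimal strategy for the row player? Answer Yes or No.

Against 1 this mix gives (9/16)·0 + (7/16)·9 = 63/16.
Against 2 this mix gives (9/16)·7 + (7/16)·0 = 63/16.
Against 3 this mix gives (9/16)·11 + (7/16)·4 = 127/16.
All of the column player's active replies (1, 2) yield 63/16, and no column does worse for the row player. The mix makes the column player indifferent and guarantees 63/16, so it is optimal.

Yes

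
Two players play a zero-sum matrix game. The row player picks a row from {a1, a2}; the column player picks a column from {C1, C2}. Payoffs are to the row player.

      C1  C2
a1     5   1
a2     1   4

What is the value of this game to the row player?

19/7

Row minima: a1 → 1, a2 → 1; maximin = 1.
Column maxima: C1 → 5, C2 → 4; minimax = 4.
1 ≠ 4, so there is no saddle point; optimal play is mixed.
Let the row player play a1 with probability p. Expected payoff against C1: 5p + 1(1−p) = 4p + 1; against C2: 1p + 4(1−p) = −3p + 4.
Setting these equal: 4p + 1 = −3p + 4 ⇒ 7p = 3 ⇒ p = 3/7, and the value is (4)·(3/7) + 1 = 19/7.
For the column player: with q = P(C1), equating a1's and a2's payoffs gives 4q + 1 = −3q + 4 ⇒ q = 3/7.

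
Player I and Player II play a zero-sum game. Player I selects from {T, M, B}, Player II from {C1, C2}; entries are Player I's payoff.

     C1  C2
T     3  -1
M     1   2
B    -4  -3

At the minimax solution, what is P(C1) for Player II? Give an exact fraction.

Row minima: T → -1, M → 1, B → -4; maximin = 1.
Column maxima: C1 → 3, C2 → 2; minimax = 2.
1 ≠ 2, so there is no saddle point; optimal play is mixed.
B is strictly dominated by T, so Player I never plays it.
On the remaining 2×2 (T, M vs C1, C2):
Let Player I play T with probability p. Expected payoff against C1: 3p + 1(1−p) = 2p + 1; against C2: (-1)p + 2(1−p) = −3p + 2.
Setting these equal: 2p + 1 = −3p + 2 ⇒ 5p = 1 ⇒ p = 1/5, and the value is (2)·(1/5) + 1 = 7/5.
For Player II: with q = P(C1), equating T's and M's payoffs gives 4q − 1 = −q + 2 ⇒ q = 3/5.

3/5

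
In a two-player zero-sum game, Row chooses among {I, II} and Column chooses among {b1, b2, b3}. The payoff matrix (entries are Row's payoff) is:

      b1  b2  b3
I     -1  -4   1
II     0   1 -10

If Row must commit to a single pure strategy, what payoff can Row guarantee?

Row minima: I → -4, II → -10.
The best of these is -4.

-4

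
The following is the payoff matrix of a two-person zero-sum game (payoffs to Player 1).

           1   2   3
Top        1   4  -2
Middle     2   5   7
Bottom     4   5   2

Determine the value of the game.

Row minima: Top → -2, Middle → 2, Bottom → 2; maximin = 2.
Column maxima: 1 → 4, 2 → 5, 3 → 7; minimax = 4.
2 ≠ 4, so there is no saddle point; optimal play is mixed.
Top is strictly dominated by Middle, so Player 1 never plays it.
2 is strictly dominated by 1 (it gives Player 1 strictly more in every row), so Player 2 never plays it.
On the remaining 2×2 (Middle, Bottom vs 1, 3):
Let Player 1 play Middle with probability p. Expected payoff against 1: 2p + 4(1−p) = −2p + 4; against 3: 7p + 2(1−p) = 5p + 2.
Setting these equal: −2p + 4 = 5p + 2 ⇒ −7p = -2 ⇒ p = 2/7, and the value is (-2)·(2/7) + 4 = 24/7.
For Player 2: with q = P(1), equating Middle's and Bottom's payoffs gives −5q + 7 = 2q + 2 ⇒ q = 5/7.

24/7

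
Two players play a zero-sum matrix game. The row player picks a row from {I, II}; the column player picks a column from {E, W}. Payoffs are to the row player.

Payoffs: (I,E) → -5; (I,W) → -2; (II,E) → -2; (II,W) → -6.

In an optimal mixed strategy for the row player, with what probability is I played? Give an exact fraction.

Row minima: I → -5, II → -6; maximin = -5.
Column maxima: E → -2, W → -2; minimax = -2.
-5 ≠ -2, so there is no saddle point; optimal play is mixed.
Let the row player play I with probability p. Expected payoff against E: (-5)p + (-2)(1−p) = −3p − 2; against W: (-2)p + (-6)(1−p) = 4p − 6.
Setting these equal: −3p − 2 = 4p − 6 ⇒ −7p = -4 ⇒ p = 4/7, and the value is (-3)·(4/7) − 2 = -26/7.
For the column player: with q = P(E), equating I's and II's payoffs gives −3q − 2 = 4q − 6 ⇒ q = 4/7.

4/7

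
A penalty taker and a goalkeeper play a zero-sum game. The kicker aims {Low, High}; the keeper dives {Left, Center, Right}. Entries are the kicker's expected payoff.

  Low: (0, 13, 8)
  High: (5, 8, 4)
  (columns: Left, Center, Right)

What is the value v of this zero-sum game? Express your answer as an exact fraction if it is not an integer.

Row minima: Low → 0, High → 4; maximin = 4.
Column maxima: Left → 5, Center → 13, Right → 8; minimax = 5.
4 ≠ 5, so there is no saddle point; optimal play is mixed.
Center is strictly dominated by Left (it gives the kicker strictly more in every row), so the keeper never plays it.
On the remaining 2×2 (Low, High vs Left, Right):
Let the kicker play Low with probability p. Expected payoff against Left: 0p + 5(1−p) = −5p + 5; against Right: 8p + 4(1−p) = 4p + 4.
Setting these equal: −5p + 5 = 4p + 4 ⇒ −9p = -1 ⇒ p = 1/9, and the value is (-5)·(1/9) + 5 = 40/9.
For the keeper: with q = P(Left), equating Low's and High's payoffs gives −8q + 8 = q + 4 ⇒ q = 4/9.

40/9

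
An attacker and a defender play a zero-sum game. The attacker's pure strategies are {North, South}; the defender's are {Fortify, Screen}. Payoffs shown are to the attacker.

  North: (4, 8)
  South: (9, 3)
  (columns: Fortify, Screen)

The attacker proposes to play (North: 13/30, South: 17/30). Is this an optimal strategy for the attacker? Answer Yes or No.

Against Fortify this mix gives (13/30)·4 + (17/30)·9 = 41/6.
Against Screen this mix gives (13/30)·8 + (17/30)·3 = 31/6.
The defender will play Screen, holding the attacker to 31/6. Shifting weight toward the row that does better against Screen would raise this floor (the equalizing mix achieves 6 against both Screen and Fortify), so the proposed strategy is not optimal.

No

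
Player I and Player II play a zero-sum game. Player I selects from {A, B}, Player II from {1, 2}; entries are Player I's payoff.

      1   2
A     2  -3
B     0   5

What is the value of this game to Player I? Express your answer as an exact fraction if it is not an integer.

Row minima: A → -3, B → 0; maximin = 0.
Column maxima: 1 → 2, 2 → 5; minimax = 2.
0 ≠ 2, so there is no saddle point; optimal play is mixed.
Let Player I play A with probability p. Expected payoff against 1: 2p + 0(1−p) = 2p; against 2: (-3)p + 5(1−p) = −8p + 5.
Setting these equal: 2p = −8p + 5 ⇒ 10p = 5 ⇒ p = 1/2, and the value is (2)·(1/2) = 1.
For Player II: with q = P(1), equating A's and B's payoffs gives 5q − 3 = −5q + 5 ⇒ q = 4/5.

1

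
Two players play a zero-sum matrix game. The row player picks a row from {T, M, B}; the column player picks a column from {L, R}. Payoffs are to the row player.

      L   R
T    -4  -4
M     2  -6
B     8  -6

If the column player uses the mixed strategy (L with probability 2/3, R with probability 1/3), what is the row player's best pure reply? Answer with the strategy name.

B

Expected payoff of T: (2/3)·(-4) + (1/3)·(-4) = -4.
Expected payoff of M: (2/3)·2 + (1/3)·(-6) = -2/3.
Expected payoff of B: (2/3)·8 + (1/3)·(-6) = 10/3.
The largest is 10/3, so the row player's best response is B.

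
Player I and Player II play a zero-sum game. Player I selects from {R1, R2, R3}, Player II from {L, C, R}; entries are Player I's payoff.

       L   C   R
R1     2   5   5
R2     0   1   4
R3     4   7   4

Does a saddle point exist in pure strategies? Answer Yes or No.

Row minima: R1 → 2, R2 → 0, R3 → 4; maximin = 4.
Column maxima: L → 4, C → 7, R → 5; minimax = 4.
maximin = minimax = 4, so a saddle point exists.

Yes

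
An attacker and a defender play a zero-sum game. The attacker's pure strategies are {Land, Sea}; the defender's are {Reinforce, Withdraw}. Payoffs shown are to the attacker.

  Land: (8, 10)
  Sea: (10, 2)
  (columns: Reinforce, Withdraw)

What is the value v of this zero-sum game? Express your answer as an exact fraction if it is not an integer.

Row minima: Land → 8, Sea → 2; maximin = 8.
Column maxima: Reinforce → 10, Withdraw → 10; minimax = 10.
8 ≠ 10, so there is no saddle point; optimal play is mixed.
Let the attacker play Land with probability p. Expected payoff against Reinforce: 8p + 10(1−p) = −2p + 10; against Withdraw: 10p + 2(1−p) = 8p + 2.
Setting these equal: −2p + 10 = 8p + 2 ⇒ −10p = -8 ⇒ p = 4/5, and the value is (-2)·(4/5) + 10 = 42/5.
For the defender: with q = P(Reinforce), equating Land's and Sea's payoffs gives −2q + 10 = 8q + 2 ⇒ q = 4/5.

42/5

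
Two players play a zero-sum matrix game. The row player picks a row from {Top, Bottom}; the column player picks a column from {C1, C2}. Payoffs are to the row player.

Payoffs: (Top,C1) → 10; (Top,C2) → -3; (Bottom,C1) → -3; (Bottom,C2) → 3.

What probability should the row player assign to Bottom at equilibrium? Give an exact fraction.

13/19

Row minima: Top → -3, Bottom → -3; maximin = -3.
Column maxima: C1 → 10, C2 → 3; minimax = 3.
-3 ≠ 3, so there is no saddle point; optimal play is mixed.
Let the row player play Top with probability p. Expected payoff against C1: 10p + (-3)(1−p) = 13p − 3; against C2: (-3)p + 3(1−p) = −6p + 3.
Setting these equal: 13p − 3 = −6p + 3 ⇒ 19p = 6 ⇒ p = 6/19, and the value is (13)·(6/19) − 3 = 21/19.
For the column player: with q = P(C1), equating Top's and Bottom's payoffs gives 13q − 3 = −6q + 3 ⇒ q = 6/19.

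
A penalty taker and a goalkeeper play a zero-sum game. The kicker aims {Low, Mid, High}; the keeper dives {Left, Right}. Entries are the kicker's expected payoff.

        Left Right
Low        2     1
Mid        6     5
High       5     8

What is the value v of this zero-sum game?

23/4

Row minima: Low → 1, Mid → 5, High → 5; maximin = 5.
Column maxima: Left → 6, Right → 8; minimax = 6.
5 ≠ 6, so there is no saddle point; optimal play is mixed.
Low is strictly dominated by Mid, so the kicker never plays it.
On the remaining 2×2 (Mid, High vs Left, Right):
Let the kicker play Mid with probability p. Expected payoff against Left: 6p + 5(1−p) = p + 5; against Right: 5p + 8(1−p) = −3p + 8.
Setting these equal: p + 5 = −3p + 8 ⇒ 4p = 3 ⇒ p = 3/4, and the value is (1)·(3/4) + 5 = 23/4.
For the keeper: with q = P(Left), equating Mid's and High's payoffs gives q + 5 = −3q + 8 ⇒ q = 3/4.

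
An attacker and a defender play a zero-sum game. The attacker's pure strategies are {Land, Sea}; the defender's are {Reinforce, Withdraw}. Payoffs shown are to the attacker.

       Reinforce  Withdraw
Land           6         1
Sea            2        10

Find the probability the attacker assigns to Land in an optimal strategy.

Row minima: Land → 1, Sea → 2; maximin = 2.
Column maxima: Reinforce → 6, Withdraw → 10; minimax = 6.
2 ≠ 6, so there is no saddle point; optimal play is mixed.
Let the attacker play Land with probability p. Expected payoff against Reinforce: 6p + 2(1−p) = 4p + 2; against Withdraw: 1p + 10(1−p) = −9p + 10.
Setting these equal: 4p + 2 = −9p + 10 ⇒ 13p = 8 ⇒ p = 8/13, and the value is (4)·(8/13) + 2 = 58/13.
For the defender: with q = P(Reinforce), equating Land's and Sea's payoffs gives 5q + 1 = −8q + 10 ⇒ q = 9/13.

8/13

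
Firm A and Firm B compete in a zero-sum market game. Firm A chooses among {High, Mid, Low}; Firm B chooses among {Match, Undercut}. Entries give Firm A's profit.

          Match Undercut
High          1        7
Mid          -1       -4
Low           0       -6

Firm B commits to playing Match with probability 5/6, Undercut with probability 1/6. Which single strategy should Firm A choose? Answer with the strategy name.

Expected payoff of High: (5/6)·1 + (1/6)·7 = 2.
Expected payoff of Mid: (5/6)·(-1) + (1/6)·(-4) = -3/2.
Expected payoff of Low: (5/6)·0 + (1/6)·(-6) = -1.
The largest is 2, so Firm A's best response is High.

High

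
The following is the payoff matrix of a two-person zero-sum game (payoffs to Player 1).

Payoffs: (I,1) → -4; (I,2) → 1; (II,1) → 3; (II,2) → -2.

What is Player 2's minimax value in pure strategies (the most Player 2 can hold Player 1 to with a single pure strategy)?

Column maxima: 1 → 3, 2 → 1.
The smallest of these is 1.

1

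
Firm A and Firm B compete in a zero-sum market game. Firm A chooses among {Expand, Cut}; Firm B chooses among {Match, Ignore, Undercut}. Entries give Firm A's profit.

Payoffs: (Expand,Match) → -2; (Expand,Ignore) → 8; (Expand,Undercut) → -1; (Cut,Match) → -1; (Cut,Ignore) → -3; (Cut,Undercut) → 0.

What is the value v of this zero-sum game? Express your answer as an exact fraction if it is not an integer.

-7/6

Row minima: Expand → -2, Cut → -3; maximin = -2.
Column maxima: Match → -1, Ignore → 8, Undercut → 0; minimax = -1.
-2 ≠ -1, so there is no saddle point; optimal play is mixed.
Undercut is strictly dominated by Match (it gives Firm A strictly more in every row), so Firm B never plays it.
On the remaining 2×2 (Expand, Cut vs Match, Ignore):
Let Firm A play Expand with probability p. Expected payoff against Match: (-2)p + (-1)(1−p) = −p − 1; against Ignore: 8p + (-3)(1−p) = 11p − 3.
Setting these equal: −p − 1 = 11p − 3 ⇒ −12p = -2 ⇒ p = 1/6, and the value is (-1)·(1/6) − 1 = -7/6.
For Firm B: with q = P(Match), equating Expand's and Cut's payoffs gives −10q + 8 = 2q − 3 ⇒ q = 11/12.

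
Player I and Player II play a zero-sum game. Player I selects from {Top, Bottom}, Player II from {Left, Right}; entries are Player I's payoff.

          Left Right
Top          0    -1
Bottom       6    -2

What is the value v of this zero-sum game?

-1

Row minima: Top → -1, Bottom → -2; maximin = -1.
Column maxima: Left → 6, Right → -1; minimax = -1.
Since maximin = minimax = -1, there is a saddle point and the value is -1.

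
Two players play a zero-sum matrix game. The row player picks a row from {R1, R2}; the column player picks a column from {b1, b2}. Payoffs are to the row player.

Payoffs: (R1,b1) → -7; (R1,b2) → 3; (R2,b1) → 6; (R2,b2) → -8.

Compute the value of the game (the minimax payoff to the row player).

Row minima: R1 → -7, R2 → -8; maximin = -7.
Column maxima: b1 → 6, b2 → 3; minimax = 3.
-7 ≠ 3, so there is no saddle point; optimal play is mixed.
Let the row player play R1 with probability p. Expected payoff against b1: (-7)p + 6(1−p) = −13p + 6; against b2: 3p + (-8)(1−p) = 11p − 8.
Setting these equal: −13p + 6 = 11p − 8 ⇒ −24p = -14 ⇒ p = 7/12, and the value is (-13)·(7/12) + 6 = -19/12.
For the column player: with q = P(b1), equating R1's and R2's payoffs gives −10q + 3 = 14q − 8 ⇒ q = 11/24.

-19/12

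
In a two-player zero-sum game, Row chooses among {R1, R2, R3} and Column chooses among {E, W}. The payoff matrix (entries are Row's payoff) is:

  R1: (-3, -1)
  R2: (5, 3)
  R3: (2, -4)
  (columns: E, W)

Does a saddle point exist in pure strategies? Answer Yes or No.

Yes

Row minima: R1 → -3, R2 → 3, R3 → -4; maximin = 3.
Column maxima: E → 5, W → 3; minimax = 3.
maximin = minimax = 3, so a saddle point exists.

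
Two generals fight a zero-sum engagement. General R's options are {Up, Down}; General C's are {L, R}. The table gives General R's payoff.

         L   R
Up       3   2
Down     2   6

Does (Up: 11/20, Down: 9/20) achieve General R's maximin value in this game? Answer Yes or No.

Against L this mix gives (11/20)·3 + (9/20)·2 = 51/20.
Against R this mix gives (11/20)·2 + (9/20)·6 = 19/5.
General C will play L, holding General R to 51/20. Shifting weight toward the row that does better against L would raise this floor (the equalizing mix achieves 14/5 against both L and R), so the proposed strategy is not optimal.

No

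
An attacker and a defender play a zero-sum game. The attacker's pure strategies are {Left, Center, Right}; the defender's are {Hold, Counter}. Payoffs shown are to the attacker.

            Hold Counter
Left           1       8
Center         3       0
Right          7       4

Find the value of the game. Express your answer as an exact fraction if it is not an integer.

26/5

Row minima: Left → 1, Center → 0, Right → 4; maximin = 4.
Column maxima: Hold → 7, Counter → 8; minimax = 7.
4 ≠ 7, so there is no saddle point; optimal play is mixed.
Center is strictly dominated by Right, so the attacker never plays it.
On the remaining 2×2 (Left, Right vs Hold, Counter):
Let the attacker play Left with probability p. Expected payoff against Hold: 1p + 7(1−p) = −6p + 7; against Counter: 8p + 4(1−p) = 4p + 4.
Setting these equal: −6p + 7 = 4p + 4 ⇒ −10p = -3 ⇒ p = 3/10, and the value is (-6)·(3/10) + 7 = 26/5.
For the defender: with q = P(Hold), equating Left's and Right's payoffs gives −7q + 8 = 3q + 4 ⇒ q = 2/5.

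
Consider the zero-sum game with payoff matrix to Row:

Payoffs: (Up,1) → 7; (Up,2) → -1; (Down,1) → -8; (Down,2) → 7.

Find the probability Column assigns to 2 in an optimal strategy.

15/23

Row minima: Up → -1, Down → -8; maximin = -1.
Column maxima: 1 → 7, 2 → 7; minimax = 7.
-1 ≠ 7, so there is no saddle point; optimal play is mixed.
Let Row play Up with probability p. Expected payoff against 1: 7p + (-8)(1−p) = 15p − 8; against 2: (-1)p + 7(1−p) = −8p + 7.
Setting these equal: 15p − 8 = −8p + 7 ⇒ 23p = 15 ⇒ p = 15/23, and the value is (15)·(15/23) − 8 = 41/23.
For Column: with q = P(1), equating Up's and Down's payoffs gives 8q − 1 = −15q + 7 ⇒ q = 8/23.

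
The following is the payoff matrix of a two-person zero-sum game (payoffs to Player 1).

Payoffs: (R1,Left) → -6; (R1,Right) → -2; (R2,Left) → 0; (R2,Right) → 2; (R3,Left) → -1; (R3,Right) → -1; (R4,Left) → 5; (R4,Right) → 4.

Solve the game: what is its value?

4

Row minima: R1 → -6, R2 → 0, R3 → -1, R4 → 4; maximin = 4.
Column maxima: Left → 5, Right → 4; minimax = 4.
Since maximin = minimax = 4, there is a saddle point and the value is 4.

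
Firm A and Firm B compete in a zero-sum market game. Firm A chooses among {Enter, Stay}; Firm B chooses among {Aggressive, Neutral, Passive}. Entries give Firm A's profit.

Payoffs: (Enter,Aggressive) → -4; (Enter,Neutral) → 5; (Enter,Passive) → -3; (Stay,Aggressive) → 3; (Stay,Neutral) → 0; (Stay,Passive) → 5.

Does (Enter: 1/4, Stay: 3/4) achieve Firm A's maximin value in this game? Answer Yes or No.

Against Aggressive this mix gives (1/4)·(-4) + (3/4)·3 = 5/4.
Against Neutral this mix gives (1/4)·5 + (3/4)·0 = 5/4.
Against Passive this mix gives (1/4)·(-3) + (3/4)·5 = 3.
All of Firm B's active replies (Aggressive, Neutral) yield 5/4, and no column does worse for Firm A. The mix makes Firm B indifferent and guarantees 5/4, so it is optimal.

Yes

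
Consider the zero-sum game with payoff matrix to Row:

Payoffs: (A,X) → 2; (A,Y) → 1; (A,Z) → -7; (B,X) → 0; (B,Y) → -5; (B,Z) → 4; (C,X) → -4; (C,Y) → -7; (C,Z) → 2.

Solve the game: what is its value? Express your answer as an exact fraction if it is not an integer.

Row minima: A → -7, B → -5, C → -7; maximin = -5.
Column maxima: X → 2, Y → 1, Z → 4; minimax = 1.
-5 ≠ 1, so there is no saddle point; optimal play is mixed.
C is strictly dominated by B, so Row never plays it.
X is strictly dominated by Y (it gives Row strictly more in every row), so Column never plays it.
On the remaining 2×2 (A, B vs Y, Z):
Let Row play A with probability p. Expected payoff against Y: 1p + (-5)(1−p) = 6p − 5; against Z: (-7)p + 4(1−p) = −11p + 4.
Setting these equal: 6p − 5 = −11p + 4 ⇒ 17p = 9 ⇒ p = 9/17, and the value is (6)·(9/17) − 5 = -31/17.
For Column: with q = P(Y), equating A's and B's payoffs gives 8q − 7 = −9q + 4 ⇒ q = 11/17.

-31/17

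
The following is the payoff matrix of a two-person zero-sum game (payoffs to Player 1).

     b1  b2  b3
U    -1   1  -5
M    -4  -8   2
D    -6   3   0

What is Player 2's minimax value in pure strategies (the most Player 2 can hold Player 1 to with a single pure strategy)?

Column maxima: b1 → -1, b2 → 3, b3 → 2.
The smallest of these is -1.

-1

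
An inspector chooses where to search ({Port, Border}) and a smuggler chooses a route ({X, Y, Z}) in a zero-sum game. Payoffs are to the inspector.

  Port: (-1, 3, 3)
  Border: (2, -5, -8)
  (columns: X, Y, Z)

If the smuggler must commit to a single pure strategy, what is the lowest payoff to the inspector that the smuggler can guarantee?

Column maxima: X → 2, Y → 3, Z → 3.
The smallest of these is 2.

2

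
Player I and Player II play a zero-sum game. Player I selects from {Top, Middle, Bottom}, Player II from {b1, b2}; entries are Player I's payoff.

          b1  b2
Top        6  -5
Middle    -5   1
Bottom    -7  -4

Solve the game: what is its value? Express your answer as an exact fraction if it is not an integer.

-19/17

Row minima: Top → -5, Middle → -5, Bottom → -7; maximin = -5.
Column maxima: b1 → 6, b2 → 1; minimax = 1.
-5 ≠ 1, so there is no saddle point; optimal play is mixed.
Bottom is strictly dominated by Middle, so Player I never plays it.
On the remaining 2×2 (Top, Middle vs b1, b2):
Let Player I play Top with probability p. Expected payoff against b1: 6p + (-5)(1−p) = 11p − 5; against b2: (-5)p + 1(1−p) = −6p + 1.
Setting these equal: 11p − 5 = −6p + 1 ⇒ 17p = 6 ⇒ p = 6/17, and the value is (11)·(6/17) − 5 = -19/17.
For Player II: with q = P(b1), equating Top's and Middle's payoffs gives 11q − 5 = −6q + 1 ⇒ q = 6/17.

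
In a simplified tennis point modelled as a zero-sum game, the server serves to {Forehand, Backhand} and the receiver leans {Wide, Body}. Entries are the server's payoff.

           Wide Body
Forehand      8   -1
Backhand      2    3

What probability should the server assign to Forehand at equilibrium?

Row minima: Forehand → -1, Backhand → 2; maximin = 2.
Column maxima: Wide → 8, Body → 3; minimax = 3.
2 ≠ 3, so there is no saddle point; optimal play is mixed.
Let the server play Forehand with probability p. Expected payoff against Wide: 8p + 2(1−p) = 6p + 2; against Body: (-1)p + 3(1−p) = −4p + 3.
Setting these equal: 6p + 2 = −4p + 3 ⇒ 10p = 1 ⇒ p = 1/10, and the value is (6)·(1/10) + 2 = 13/5.
For the receiver: with q = P(Wide), equating Forehand's and Backhand's payoffs gives 9q − 1 = −q + 3 ⇒ q = 2/5.

1/10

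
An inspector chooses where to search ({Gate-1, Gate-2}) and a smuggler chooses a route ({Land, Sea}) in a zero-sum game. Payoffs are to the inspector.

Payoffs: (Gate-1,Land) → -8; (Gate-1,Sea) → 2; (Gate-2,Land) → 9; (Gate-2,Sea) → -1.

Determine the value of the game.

Row minima: Gate-1 → -8, Gate-2 → -1; maximin = -1.
Column maxima: Land → 9, Sea → 2; minimax = 2.
-1 ≠ 2, so there is no saddle point; optimal play is mixed.
Let the inspector play Gate-1 with probability p. Expected payoff against Land: (-8)p + 9(1−p) = −17p + 9; against Sea: 2p + (-1)(1−p) = 3p − 1.
Setting these equal: −17p + 9 = 3p − 1 ⇒ −20p = -10 ⇒ p = 1/2, and the value is (-17)·(1/2) + 9 = 1/2.
For the smuggler: with q = P(Land), equating Gate-1's and Gate-2's payoffs gives −10q + 2 = 10q − 1 ⇒ q = 3/20.

1/2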